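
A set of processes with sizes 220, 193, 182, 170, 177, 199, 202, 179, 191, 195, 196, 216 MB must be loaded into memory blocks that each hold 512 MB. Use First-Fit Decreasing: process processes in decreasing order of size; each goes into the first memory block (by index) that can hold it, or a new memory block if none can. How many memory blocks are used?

Sorted descending: 220, 216, 202, 199, 196, 195, 193, 191, 182, 179, 177, 170.
220 MB → memory block 1 (remaining 292 MB)
216 MB → memory block 1 (remaining 76 MB)
202 MB → memory block 2 (remaining 310 MB)
199 MB → memory block 2 (remaining 111 MB)
196 MB → memory block 3 (remaining 316 MB)
195 MB → memory block 3 (remaining 121 MB)
193 MB → memory block 4 (remaining 319 MB)
191 MB → memory block 4 (remaining 128 MB)
182 MB → memory block 5 (remaining 330 MB)
179 MB → memory block 5 (remaining 151 MB)
177 MB → memory block 6 (remaining 335 MB)
170 MB → memory block 6 (remaining 165 MB)
Final memory blocks: [220,216] [202,199] [196,195] [193,191] [182,179] [177,170].

6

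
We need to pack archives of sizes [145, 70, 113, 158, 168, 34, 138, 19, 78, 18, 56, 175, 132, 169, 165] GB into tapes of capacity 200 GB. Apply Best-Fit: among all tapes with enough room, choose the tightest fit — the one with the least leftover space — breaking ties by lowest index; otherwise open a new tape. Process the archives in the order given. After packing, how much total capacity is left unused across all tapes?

tape 1: place 145 GB, 55 GB left
tape 2: place 70 GB, 130 GB left
tape 2: place 113 GB, 17 GB left
tape 3: place 158 GB, 42 GB left
tape 4: place 168 GB, 32 GB left
tape 3: place 34 GB, 8 GB left
tape 5: place 138 GB, 62 GB left
tape 4: place 19 GB, 13 GB left
tape 6: place 78 GB, 122 GB left
tape 1: place 18 GB, 37 GB left
tape 5: place 56 GB, 6 GB left
tape 7: place 175 GB, 25 GB left
tape 8: place 132 GB, 68 GB left
tape 9: place 169 GB, 31 GB left
tape 10: place 165 GB, 35 GB left
10 tapes × 200 GB = 2000 GB; used 1638 GB; unused 362 GB.

362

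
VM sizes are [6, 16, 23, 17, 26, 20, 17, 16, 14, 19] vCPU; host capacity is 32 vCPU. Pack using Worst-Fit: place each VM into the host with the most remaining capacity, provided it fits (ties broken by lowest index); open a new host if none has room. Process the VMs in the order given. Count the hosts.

Put 6 vCPU in host 1; 26 vCPU remain.
Put 16 vCPU in host 1; 10 vCPU remain.
Put 23 vCPU in host 2; 9 vCPU remain.
Put 17 vCPU in host 3; 15 vCPU remain.
Put 26 vCPU in host 4; 6 vCPU remain.
Put 20 vCPU in host 5; 12 vCPU remain.
Put 17 vCPU in host 6; 15 vCPU remain.
Put 16 vCPU in host 7; 16 vCPU remain.
Put 14 vCPU in host 7; 2 vCPU remain.
Put 19 vCPU in host 8; 13 vCPU remain.

8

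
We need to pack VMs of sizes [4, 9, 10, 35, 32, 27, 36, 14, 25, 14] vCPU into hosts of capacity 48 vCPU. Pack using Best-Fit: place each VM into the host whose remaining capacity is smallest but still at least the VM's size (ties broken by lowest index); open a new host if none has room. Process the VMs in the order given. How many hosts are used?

5 hosts

host 1: place 4 vCPU, 44 vCPU left
host 1: place 9 vCPU, 35 vCPU left
host 1: place 10 vCPU, 25 vCPU left
host 2: place 35 vCPU, 13 vCPU left
host 3: place 32 vCPU, 16 vCPU left
host 4: place 27 vCPU, 21 vCPU left
host 5: place 36 vCPU, 12 vCPU left
host 3: place 14 vCPU, 2 vCPU left
host 1: place 25 vCPU, 0 vCPU left
host 4: place 14 vCPU, 7 vCPU left
Final hosts: [4,9,10,25] [35] [32,14] [27,14] [36].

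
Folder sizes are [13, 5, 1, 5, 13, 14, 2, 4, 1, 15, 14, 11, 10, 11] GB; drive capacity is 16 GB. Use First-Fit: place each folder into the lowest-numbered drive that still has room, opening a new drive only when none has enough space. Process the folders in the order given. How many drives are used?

Put 13 GB in drive 1; 3 GB remain.
Put 5 GB in drive 2; 11 GB remain.
Put 1 GB in drive 1; 2 GB remain.
Put 5 GB in drive 2; 6 GB remain.
Put 13 GB in drive 3; 3 GB remain.
Put 14 GB in drive 4; 2 GB remain.
Put 2 GB in drive 1; 0 GB remain.
Put 4 GB in drive 2; 2 GB remain.
Put 1 GB in drive 2; 1 GB remain.
Put 15 GB in drive 5; 1 GB remain.
Put 14 GB in drive 6; 2 GB remain.
Put 11 GB in drive 7; 5 GB remain.
Put 10 GB in drive 8; 6 GB remain.
Put 11 GB in drive 9; 5 GB remain.

9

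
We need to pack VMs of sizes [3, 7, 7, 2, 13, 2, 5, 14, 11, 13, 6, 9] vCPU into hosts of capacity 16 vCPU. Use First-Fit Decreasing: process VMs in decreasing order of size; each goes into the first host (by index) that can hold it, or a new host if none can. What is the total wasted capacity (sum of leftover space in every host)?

4

Sorted descending: 14, 13, 13, 11, 9, 7, 7, 6, 5, 3, 2, 2.
14 vCPU → host 1 (remaining 2 vCPU)
13 vCPU → host 2 (remaining 3 vCPU)
13 vCPU → host 3 (remaining 3 vCPU)
11 vCPU → host 4 (remaining 5 vCPU)
9 vCPU → host 5 (remaining 7 vCPU)
7 vCPU → host 5 (remaining 0 vCPU)
7 vCPU → host 6 (remaining 9 vCPU)
6 vCPU → host 6 (remaining 3 vCPU)
5 vCPU → host 4 (remaining 0 vCPU)
3 vCPU → host 2 (remaining 0 vCPU)
2 vCPU → host 1 (remaining 0 vCPU)
2 vCPU → host 3 (remaining 1 vCPU)
6 hosts × 16 vCPU = 96 vCPU; used 92 vCPU; unused 4 vCPU.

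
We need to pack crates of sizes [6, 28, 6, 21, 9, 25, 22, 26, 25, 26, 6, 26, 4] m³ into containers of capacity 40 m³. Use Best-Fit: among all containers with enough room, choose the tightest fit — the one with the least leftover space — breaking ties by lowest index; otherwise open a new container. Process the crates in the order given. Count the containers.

6 m³ → container 1 (remaining 34 m³)
28 m³ → container 1 (remaining 6 m³)
6 m³ → container 1 (remaining 0 m³)
21 m³ → container 2 (remaining 19 m³)
9 m³ → container 2 (remaining 10 m³)
25 m³ → container 3 (remaining 15 m³)
22 m³ → container 4 (remaining 18 m³)
26 m³ → container 5 (remaining 14 m³)
25 m³ → container 6 (remaining 15 m³)
26 m³ → container 7 (remaining 14 m³)
6 m³ → container 2 (remaining 4 m³)
26 m³ → container 8 (remaining 14 m³)
4 m³ → container 2 (remaining 0 m³)

8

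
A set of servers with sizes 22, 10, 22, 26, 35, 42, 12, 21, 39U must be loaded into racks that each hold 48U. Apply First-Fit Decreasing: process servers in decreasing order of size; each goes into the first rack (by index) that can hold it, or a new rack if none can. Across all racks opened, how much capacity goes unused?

Sorted descending: 42, 39, 35, 26, 22, 22, 21, 12, 10.
Put 42U in rack 1; 6U remain.
Put 39U in rack 2; 9U remain.
Put 35U in rack 3; 13U remain.
Put 26U in rack 4; 22U remain.
Put 22U in rack 4; 0U remain.
Put 22U in rack 5; 26U remain.
Put 21U in rack 5; 5U remain.
Put 12U in rack 3; 1U remain.
Put 10U in rack 6; 38U remain.
6 racks × 48U = 288U; used 229U; unused 59U.

59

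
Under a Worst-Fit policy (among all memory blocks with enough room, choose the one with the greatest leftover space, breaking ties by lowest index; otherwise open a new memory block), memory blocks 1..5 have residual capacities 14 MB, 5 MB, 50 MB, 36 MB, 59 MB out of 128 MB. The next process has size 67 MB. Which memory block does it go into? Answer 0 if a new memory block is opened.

0

No memory block has ≥ 67 MB free, so a new memory block is opened.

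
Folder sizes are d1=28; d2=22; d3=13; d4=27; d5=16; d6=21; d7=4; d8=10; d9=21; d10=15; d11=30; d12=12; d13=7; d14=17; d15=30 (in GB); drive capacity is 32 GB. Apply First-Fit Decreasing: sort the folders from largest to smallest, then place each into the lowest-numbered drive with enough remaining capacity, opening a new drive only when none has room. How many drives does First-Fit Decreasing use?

Sorted descending: 30, 30, 28, 27, 22, 21, 21, 17, 16, 15, 13, 12, 10, 7, 4.
Put 30 GB in drive 1; 2 GB remain.
Put 30 GB in drive 2; 2 GB remain.
Put 28 GB in drive 3; 4 GB remain.
Put 27 GB in drive 4; 5 GB remain.
Put 22 GB in drive 5; 10 GB remain.
Put 21 GB in drive 6; 11 GB remain.
Put 21 GB in drive 7; 11 GB remain.
Put 17 GB in drive 8; 15 GB remain.
Put 16 GB in drive 9; 16 GB remain.
Put 15 GB in drive 8; 0 GB remain.
Put 13 GB in drive 9; 3 GB remain.
Put 12 GB in drive 10; 20 GB remain.
Put 10 GB in drive 5; 0 GB remain.
Put 7 GB in drive 6; 4 GB remain.
Put 4 GB in drive 3; 0 GB remain.

10 drives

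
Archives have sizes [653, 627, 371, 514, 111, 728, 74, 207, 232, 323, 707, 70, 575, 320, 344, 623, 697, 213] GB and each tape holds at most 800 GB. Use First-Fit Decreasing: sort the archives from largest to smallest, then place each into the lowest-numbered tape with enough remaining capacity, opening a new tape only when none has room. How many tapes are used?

11

Sorted descending: 728, 707, 697, 653, 627, 623, 575, 514, 371, 344, 323, 320, 232, 213, 207, 111, 74, 70.
Put 728 GB in tape 1; 72 GB remain.
Put 707 GB in tape 2; 93 GB remain.
Put 697 GB in tape 3; 103 GB remain.
Put 653 GB in tape 4; 147 GB remain.
Put 627 GB in tape 5; 173 GB remain.
Put 623 GB in tape 6; 177 GB remain.
Put 575 GB in tape 7; 225 GB remain.
Put 514 GB in tape 8; 286 GB remain.
Put 371 GB in tape 9; 429 GB remain.
Put 344 GB in tape 9; 85 GB remain.
Put 323 GB in tape 10; 477 GB remain.
Put 320 GB in tape 10; 157 GB remain.
Put 232 GB in tape 8; 54 GB remain.
Put 213 GB in tape 7; 12 GB remain.
Put 207 GB in tape 11; 593 GB remain.
Put 111 GB in tape 4; 36 GB remain.
Put 74 GB in tape 2; 19 GB remain.
Put 70 GB in tape 1; 2 GB remain.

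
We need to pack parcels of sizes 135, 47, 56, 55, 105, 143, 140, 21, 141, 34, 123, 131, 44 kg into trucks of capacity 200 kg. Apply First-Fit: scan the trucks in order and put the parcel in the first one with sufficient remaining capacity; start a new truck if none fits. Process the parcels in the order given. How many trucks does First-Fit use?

truck 1: place 135 kg, 65 kg left
truck 1: place 47 kg, 18 kg left
truck 2: place 56 kg, 144 kg left
truck 2: place 55 kg, 89 kg left
truck 3: place 105 kg, 95 kg left
truck 4: place 143 kg, 57 kg left
truck 5: place 140 kg, 60 kg left
truck 2: place 21 kg, 68 kg left
truck 6: place 141 kg, 59 kg left
truck 2: place 34 kg, 34 kg left
truck 7: place 123 kg, 77 kg left
truck 8: place 131 kg, 69 kg left
truck 3: place 44 kg, 51 kg left

8 trucks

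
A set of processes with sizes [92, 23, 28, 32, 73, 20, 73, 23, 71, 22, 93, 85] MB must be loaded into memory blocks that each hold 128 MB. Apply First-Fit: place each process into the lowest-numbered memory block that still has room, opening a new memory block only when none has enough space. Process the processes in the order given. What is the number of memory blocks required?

memory block 1: place 92 MB, 36 MB left
memory block 1: place 23 MB, 13 MB left
memory block 2: place 28 MB, 100 MB left
memory block 2: place 32 MB, 68 MB left
memory block 3: place 73 MB, 55 MB left
memory block 2: place 20 MB, 48 MB left
memory block 4: place 73 MB, 55 MB left
memory block 2: place 23 MB, 25 MB left
memory block 5: place 71 MB, 57 MB left
memory block 2: place 22 MB, 3 MB left
memory block 6: place 93 MB, 35 MB left
memory block 7: place 85 MB, 43 MB left

7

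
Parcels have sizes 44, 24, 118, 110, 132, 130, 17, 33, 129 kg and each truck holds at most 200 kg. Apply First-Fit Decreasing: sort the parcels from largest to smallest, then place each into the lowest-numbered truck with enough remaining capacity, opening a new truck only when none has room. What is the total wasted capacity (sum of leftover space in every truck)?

Sorted descending: 132, 130, 129, 118, 110, 44, 33, 24, 17.
Put 132 kg in truck 1; 68 kg remain.
Put 130 kg in truck 2; 70 kg remain.
Put 129 kg in truck 3; 71 kg remain.
Put 118 kg in truck 4; 82 kg remain.
Put 110 kg in truck 5; 90 kg remain.
Put 44 kg in truck 1; 24 kg remain.
Put 33 kg in truck 2; 37 kg remain.
Put 24 kg in truck 1; 0 kg remain.
Put 17 kg in truck 2; 20 kg remain.
5 trucks × 200 kg = 1000 kg; used 737 kg; unused 263 kg.

263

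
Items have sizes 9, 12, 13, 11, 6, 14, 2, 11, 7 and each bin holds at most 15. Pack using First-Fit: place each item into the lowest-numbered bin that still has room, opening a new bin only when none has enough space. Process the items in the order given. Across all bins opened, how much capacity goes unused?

bin 1: place 9, 6 left
bin 2: place 12, 3 left
bin 3: place 13, 2 left
bin 4: place 11, 4 left
bin 1: place 6, 0 left
bin 5: place 14, 1 left
bin 2: place 2, 1 left
bin 6: place 11, 4 left
bin 7: place 7, 8 left
7 bins × 15 = 105; used 85; unused 20.

20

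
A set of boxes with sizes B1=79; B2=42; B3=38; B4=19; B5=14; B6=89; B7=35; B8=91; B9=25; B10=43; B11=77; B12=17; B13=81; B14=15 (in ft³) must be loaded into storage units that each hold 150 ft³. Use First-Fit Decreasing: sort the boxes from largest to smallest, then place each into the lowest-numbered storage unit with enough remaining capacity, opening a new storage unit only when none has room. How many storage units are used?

Sorted descending: 91, 89, 81, 79, 77, 43, 42, 38, 35, 25, 19, 17, 15, 14.
91 ft³ → storage unit 1 (remaining 59 ft³)
89 ft³ → storage unit 2 (remaining 61 ft³)
81 ft³ → storage unit 3 (remaining 69 ft³)
79 ft³ → storage unit 4 (remaining 71 ft³)
77 ft³ → storage unit 5 (remaining 73 ft³)
43 ft³ → storage unit 1 (remaining 16 ft³)
42 ft³ → storage unit 2 (remaining 19 ft³)
38 ft³ → storage unit 3 (remaining 31 ft³)
35 ft³ → storage unit 4 (remaining 36 ft³)
25 ft³ → storage unit 3 (remaining 6 ft³)
19 ft³ → storage unit 2 (remaining 0 ft³)
17 ft³ → storage unit 4 (remaining 19 ft³)
15 ft³ → storage unit 1 (remaining 1 ft³)
14 ft³ → storage unit 4 (remaining 5 ft³)

5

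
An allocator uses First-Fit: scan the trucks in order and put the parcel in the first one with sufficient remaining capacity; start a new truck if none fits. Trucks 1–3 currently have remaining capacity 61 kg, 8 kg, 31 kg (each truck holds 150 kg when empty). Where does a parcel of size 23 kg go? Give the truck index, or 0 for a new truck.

1

Trucks with room: truck 1 (61 kg), truck 3 (31 kg).
The first with room is truck 1.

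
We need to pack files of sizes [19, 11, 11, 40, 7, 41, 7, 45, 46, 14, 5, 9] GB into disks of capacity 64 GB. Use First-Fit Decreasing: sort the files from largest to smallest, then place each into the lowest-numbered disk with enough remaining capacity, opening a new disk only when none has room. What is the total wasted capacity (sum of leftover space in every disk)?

65

Sorted descending: 46, 45, 41, 40, 19, 14, 11, 11, 9, 7, 7, 5.
Put 46 GB in disk 1; 18 GB remain.
Put 45 GB in disk 2; 19 GB remain.
Put 41 GB in disk 3; 23 GB remain.
Put 40 GB in disk 4; 24 GB remain.
Put 19 GB in disk 2; 0 GB remain.
Put 14 GB in disk 1; 4 GB remain.
Put 11 GB in disk 3; 12 GB remain.
Put 11 GB in disk 3; 1 GB remain.
Put 9 GB in disk 4; 15 GB remain.
Put 7 GB in disk 4; 8 GB remain.
Put 7 GB in disk 4; 1 GB remain.
Put 5 GB in disk 5; 59 GB remain.
5 disks × 64 GB = 320 GB; used 255 GB; unused 65 GB.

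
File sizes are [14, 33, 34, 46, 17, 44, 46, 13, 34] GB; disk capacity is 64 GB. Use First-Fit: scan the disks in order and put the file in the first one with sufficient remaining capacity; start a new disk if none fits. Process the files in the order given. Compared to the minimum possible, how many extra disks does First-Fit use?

0

First-Fit: [14,33,17] [34,13] [46] [44] [46] [34] → 6 disks.
6 files exceed 32 GB (half the capacity), and no two of those can share a disk, so at least 6 disks are needed.
So 6 is already optimal.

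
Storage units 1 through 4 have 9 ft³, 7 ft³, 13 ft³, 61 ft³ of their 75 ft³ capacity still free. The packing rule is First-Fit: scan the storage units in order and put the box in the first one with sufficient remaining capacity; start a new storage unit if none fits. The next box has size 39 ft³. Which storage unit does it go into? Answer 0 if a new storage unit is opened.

Storage units with room: storage unit 4 (61 ft³).
The first with room is storage unit 4.

4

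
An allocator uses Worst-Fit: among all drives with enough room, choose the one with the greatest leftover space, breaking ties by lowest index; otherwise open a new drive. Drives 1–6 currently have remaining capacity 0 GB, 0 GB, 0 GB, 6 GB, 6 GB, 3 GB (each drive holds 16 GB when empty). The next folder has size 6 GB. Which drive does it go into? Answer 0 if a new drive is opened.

4

Drives with room: drive 4 (6 GB), drive 5 (6 GB).
Most room is drive 4 with 6 GB free.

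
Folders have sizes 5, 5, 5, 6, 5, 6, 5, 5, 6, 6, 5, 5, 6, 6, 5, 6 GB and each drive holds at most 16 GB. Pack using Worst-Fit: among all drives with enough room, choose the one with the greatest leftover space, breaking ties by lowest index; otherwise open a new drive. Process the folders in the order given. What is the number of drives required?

7

Put 5 GB in drive 1; 11 GB remain.
Put 5 GB in drive 1; 6 GB remain.
Put 5 GB in drive 1; 1 GB remain.
Put 6 GB in drive 2; 10 GB remain.
Put 5 GB in drive 2; 5 GB remain.
Put 6 GB in drive 3; 10 GB remain.
Put 5 GB in drive 3; 5 GB remain.
Put 5 GB in drive 2; 0 GB remain.
Put 6 GB in drive 4; 10 GB remain.
Put 6 GB in drive 4; 4 GB remain.
Put 5 GB in drive 3; 0 GB remain.
Put 5 GB in drive 5; 11 GB remain.
Put 6 GB in drive 5; 5 GB remain.
Put 6 GB in drive 6; 10 GB remain.
Put 5 GB in drive 6; 5 GB remain.
Put 6 GB in drive 7; 10 GB remain.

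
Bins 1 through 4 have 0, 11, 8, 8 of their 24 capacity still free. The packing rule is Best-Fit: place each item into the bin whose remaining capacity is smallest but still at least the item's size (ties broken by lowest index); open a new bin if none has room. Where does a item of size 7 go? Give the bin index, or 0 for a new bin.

Bins with room: bin 2 (11), bin 3 (8), bin 4 (8).
Tightest fit is bin 3 with 8 free.

3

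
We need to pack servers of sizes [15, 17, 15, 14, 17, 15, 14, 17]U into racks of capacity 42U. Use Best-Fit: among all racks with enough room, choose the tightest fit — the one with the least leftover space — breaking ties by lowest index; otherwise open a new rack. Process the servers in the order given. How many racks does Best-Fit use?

15U → rack 1 (remaining 27U)
17U → rack 1 (remaining 10U)
15U → rack 2 (remaining 27U)
14U → rack 2 (remaining 13U)
17U → rack 3 (remaining 25U)
15U → rack 3 (remaining 10U)
14U → rack 4 (remaining 28U)
17U → rack 4 (remaining 11U)

4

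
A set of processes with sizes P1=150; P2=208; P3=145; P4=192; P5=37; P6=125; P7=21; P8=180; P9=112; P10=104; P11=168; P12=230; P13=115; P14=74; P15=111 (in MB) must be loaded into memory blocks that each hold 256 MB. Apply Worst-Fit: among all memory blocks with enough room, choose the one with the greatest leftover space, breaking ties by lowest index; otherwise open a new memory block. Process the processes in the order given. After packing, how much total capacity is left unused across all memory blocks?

844

Put P1 (150 MB) in memory block 1; 106 MB remain.
Put P2 (208 MB) in memory block 2; 48 MB remain.
Put P3 (145 MB) in memory block 3; 111 MB remain.
Put P4 (192 MB) in memory block 4; 64 MB remain.
Put P5 (37 MB) in memory block 3; 74 MB remain.
Put P6 (125 MB) in memory block 5; 131 MB remain.
Put P7 (21 MB) in memory block 5; 110 MB remain.
Put P8 (180 MB) in memory block 6; 76 MB remain.
Put P9 (112 MB) in memory block 7; 144 MB remain.
Put P10 (104 MB) in memory block 7; 40 MB remain.
Put P11 (168 MB) in memory block 8; 88 MB remain.
Put P12 (230 MB) in memory block 9; 26 MB remain.
Put P13 (115 MB) in memory block 10; 141 MB remain.
Put P14 (74 MB) in memory block 10; 67 MB remain.
Put P15 (111 MB) in memory block 11; 145 MB remain.
11 memory blocks × 256 MB = 2816 MB; used 1972 MB; unused 844 MB.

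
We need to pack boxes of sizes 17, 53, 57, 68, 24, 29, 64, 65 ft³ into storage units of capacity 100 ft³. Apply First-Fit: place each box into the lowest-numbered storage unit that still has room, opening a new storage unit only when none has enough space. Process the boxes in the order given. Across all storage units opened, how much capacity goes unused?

Put 17 ft³ in storage unit 1; 83 ft³ remain.
Put 53 ft³ in storage unit 1; 30 ft³ remain.
Put 57 ft³ in storage unit 2; 43 ft³ remain.
Put 68 ft³ in storage unit 3; 32 ft³ remain.
Put 24 ft³ in storage unit 1; 6 ft³ remain.
Put 29 ft³ in storage unit 2; 14 ft³ remain.
Put 64 ft³ in storage unit 4; 36 ft³ remain.
Put 65 ft³ in storage unit 5; 35 ft³ remain.
5 storage units × 100 ft³ = 500 ft³; used 377 ft³; unused 123 ft³.

123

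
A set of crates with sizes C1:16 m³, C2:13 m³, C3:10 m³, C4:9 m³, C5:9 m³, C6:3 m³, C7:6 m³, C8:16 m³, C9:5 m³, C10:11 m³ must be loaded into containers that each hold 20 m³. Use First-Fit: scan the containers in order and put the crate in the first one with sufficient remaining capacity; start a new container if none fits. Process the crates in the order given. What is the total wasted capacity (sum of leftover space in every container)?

22

Put C1 (16 m³) in container 1; 4 m³ remain.
Put C2 (13 m³) in container 2; 7 m³ remain.
Put C3 (10 m³) in container 3; 10 m³ remain.
Put C4 (9 m³) in container 3; 1 m³ remain.
Put C5 (9 m³) in container 4; 11 m³ remain.
Put C6 (3 m³) in container 1; 1 m³ remain.
Put C7 (6 m³) in container 2; 1 m³ remain.
Put C8 (16 m³) in container 5; 4 m³ remain.
Put C9 (5 m³) in container 4; 6 m³ remain.
Put C10 (11 m³) in container 6; 9 m³ remain.
6 containers × 20 m³ = 120 m³; used 98 m³; unused 22 m³.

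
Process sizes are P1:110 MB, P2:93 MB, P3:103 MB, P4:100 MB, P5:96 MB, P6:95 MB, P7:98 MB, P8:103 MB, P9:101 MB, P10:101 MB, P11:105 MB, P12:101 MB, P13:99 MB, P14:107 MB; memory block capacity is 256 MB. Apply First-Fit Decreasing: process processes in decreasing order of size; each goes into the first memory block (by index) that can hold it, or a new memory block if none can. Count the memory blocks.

Sorted descending: 110, 107, 105, 103, 103, 101, 101, 101, 100, 99, 98, 96, 95, 93.
Put 110 MB in memory block 1; 146 MB remain.
Put 107 MB in memory block 1; 39 MB remain.
Put 105 MB in memory block 2; 151 MB remain.
Put 103 MB in memory block 2; 48 MB remain.
Put 103 MB in memory block 3; 153 MB remain.
Put 101 MB in memory block 3; 52 MB remain.
Put 101 MB in memory block 4; 155 MB remain.
Put 101 MB in memory block 4; 54 MB remain.
Put 100 MB in memory block 5; 156 MB remain.
Put 99 MB in memory block 5; 57 MB remain.
Put 98 MB in memory block 6; 158 MB remain.
Put 96 MB in memory block 6; 62 MB remain.
Put 95 MB in memory block 7; 161 MB remain.
Put 93 MB in memory block 7; 68 MB remain.

7 memory blocks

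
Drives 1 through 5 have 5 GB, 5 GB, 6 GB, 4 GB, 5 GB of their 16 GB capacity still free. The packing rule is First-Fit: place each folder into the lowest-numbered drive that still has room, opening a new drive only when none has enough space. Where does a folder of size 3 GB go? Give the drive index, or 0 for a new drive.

1

Drives with room: drive 1 (5 GB), drive 2 (5 GB), drive 3 (6 GB), drive 4 (4 GB), drive 5 (5 GB).
The first with room is drive 1.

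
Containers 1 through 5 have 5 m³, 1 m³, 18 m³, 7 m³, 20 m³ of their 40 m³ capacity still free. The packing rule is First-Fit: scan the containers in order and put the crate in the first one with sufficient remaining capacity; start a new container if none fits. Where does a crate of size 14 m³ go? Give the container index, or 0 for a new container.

3

Containers with room: container 3 (18 m³), container 5 (20 m³).
The first with room is container 3.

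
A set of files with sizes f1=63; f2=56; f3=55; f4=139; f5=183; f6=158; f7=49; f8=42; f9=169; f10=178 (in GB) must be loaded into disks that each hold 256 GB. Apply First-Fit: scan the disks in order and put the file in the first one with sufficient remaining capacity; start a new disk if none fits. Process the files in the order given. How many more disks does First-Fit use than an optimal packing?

First-Fit: [63,56,55,49] [139,42] [183] [158] [169] [178] → 6 disks.
Total size 1092 GB; any packing needs at least ⌈1092/256⌉ = 5 disks.
An optimal packing achieves that bound: [183,63] [178,56] [169,55] [158,49,42] [139] → 5 disks.
Excess: 6 − 5 = 1.

1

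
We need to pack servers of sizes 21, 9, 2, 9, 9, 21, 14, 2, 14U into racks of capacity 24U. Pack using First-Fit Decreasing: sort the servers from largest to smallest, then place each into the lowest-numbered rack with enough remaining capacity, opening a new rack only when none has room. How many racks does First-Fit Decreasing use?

Sorted descending: 21, 21, 14, 14, 9, 9, 9, 2, 2.
21U → rack 1 (remaining 3U)
21U → rack 2 (remaining 3U)
14U → rack 3 (remaining 10U)
14U → rack 4 (remaining 10U)
9U → rack 3 (remaining 1U)
9U → rack 4 (remaining 1U)
9U → rack 5 (remaining 15U)
2U → rack 1 (remaining 1U)
2U → rack 2 (remaining 1U)

5 racks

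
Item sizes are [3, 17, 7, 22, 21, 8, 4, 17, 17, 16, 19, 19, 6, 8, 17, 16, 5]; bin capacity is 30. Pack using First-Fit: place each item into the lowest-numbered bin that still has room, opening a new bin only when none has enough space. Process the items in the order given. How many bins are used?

10

bin 1: place 3, 27 left
bin 1: place 17, 10 left
bin 1: place 7, 3 left
bin 2: place 22, 8 left
bin 3: place 21, 9 left
bin 2: place 8, 0 left
bin 3: place 4, 5 left
bin 4: place 17, 13 left
bin 5: place 17, 13 left
bin 6: place 16, 14 left
bin 7: place 19, 11 left
bin 8: place 19, 11 left
bin 4: place 6, 7 left
bin 5: place 8, 5 left
bin 9: place 17, 13 left
bin 10: place 16, 14 left
bin 3: place 5, 0 left
Final bins: [3,17,7] [22,8] [21,4,5] [17,6] [17,8] [16] [19] [19] [17] [16].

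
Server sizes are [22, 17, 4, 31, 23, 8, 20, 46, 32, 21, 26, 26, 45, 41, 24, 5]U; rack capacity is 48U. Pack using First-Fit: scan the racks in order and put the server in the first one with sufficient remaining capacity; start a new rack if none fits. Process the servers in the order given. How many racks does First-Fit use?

10

22U → rack 1 (remaining 26U)
17U → rack 1 (remaining 9U)
4U → rack 1 (remaining 5U)
31U → rack 2 (remaining 17U)
23U → rack 3 (remaining 25U)
8U → rack 2 (remaining 9U)
20U → rack 3 (remaining 5U)
46U → rack 4 (remaining 2U)
32U → rack 5 (remaining 16U)
21U → rack 6 (remaining 27U)
26U → rack 6 (remaining 1U)
26U → rack 7 (remaining 22U)
45U → rack 8 (remaining 3U)
41U → rack 9 (remaining 7U)
24U → rack 10 (remaining 24U)
5U → rack 1 (remaining 0U)
Final racks: [22,17,4,5] [31,8] [23,20] [46] [32] [21,26] [26] [45] [41] [24].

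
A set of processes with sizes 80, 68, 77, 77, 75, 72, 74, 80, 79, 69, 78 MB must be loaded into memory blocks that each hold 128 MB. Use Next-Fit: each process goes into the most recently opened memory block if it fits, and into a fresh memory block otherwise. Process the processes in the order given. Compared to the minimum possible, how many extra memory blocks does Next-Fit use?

0

Next-Fit: [80] [68] [77] [77] [75] [72] [74] [80] [79] [69] [78] → 11 memory blocks.
11 processes exceed 64 MB (half the capacity), and no two of those can share a memory block, so at least 11 memory blocks are needed.
So 11 is already optimal.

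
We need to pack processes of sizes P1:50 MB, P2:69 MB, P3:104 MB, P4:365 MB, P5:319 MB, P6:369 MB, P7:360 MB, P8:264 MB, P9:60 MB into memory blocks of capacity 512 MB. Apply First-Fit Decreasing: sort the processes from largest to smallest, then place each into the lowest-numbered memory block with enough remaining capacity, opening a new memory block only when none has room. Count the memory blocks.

5

Sorted descending: 369, 365, 360, 319, 264, 104, 69, 60, 50.
Put 369 MB in memory block 1; 143 MB remain.
Put 365 MB in memory block 2; 147 MB remain.
Put 360 MB in memory block 3; 152 MB remain.
Put 319 MB in memory block 4; 193 MB remain.
Put 264 MB in memory block 5; 248 MB remain.
Put 104 MB in memory block 1; 39 MB remain.
Put 69 MB in memory block 2; 78 MB remain.
Put 60 MB in memory block 2; 18 MB remain.
Put 50 MB in memory block 3; 102 MB remain.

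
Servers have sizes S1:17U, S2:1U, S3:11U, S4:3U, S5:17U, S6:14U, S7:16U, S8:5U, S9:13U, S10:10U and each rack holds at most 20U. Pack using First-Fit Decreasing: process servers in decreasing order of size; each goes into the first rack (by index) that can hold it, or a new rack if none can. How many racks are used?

7

Sorted descending: 17, 17, 16, 14, 13, 11, 10, 5, 3, 1.
17U → rack 1 (remaining 3U)
17U → rack 2 (remaining 3U)
16U → rack 3 (remaining 4U)
14U → rack 4 (remaining 6U)
13U → rack 5 (remaining 7U)
11U → rack 6 (remaining 9U)
10U → rack 7 (remaining 10U)
5U → rack 4 (remaining 1U)
3U → rack 1 (remaining 0U)
1U → rack 2 (remaining 2U)
Final racks: [17,3] [17,1] [16] [14,5] [13] [11] [10].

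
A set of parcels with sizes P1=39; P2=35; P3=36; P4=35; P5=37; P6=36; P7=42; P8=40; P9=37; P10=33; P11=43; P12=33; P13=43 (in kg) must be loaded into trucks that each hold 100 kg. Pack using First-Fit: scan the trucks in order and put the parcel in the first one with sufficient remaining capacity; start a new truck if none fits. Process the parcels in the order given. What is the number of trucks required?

P1 (39 kg) → truck 1 (remaining 61 kg)
P2 (35 kg) → truck 1 (remaining 26 kg)
P3 (36 kg) → truck 2 (remaining 64 kg)
P4 (35 kg) → truck 2 (remaining 29 kg)
P5 (37 kg) → truck 3 (remaining 63 kg)
P6 (36 kg) → truck 3 (remaining 27 kg)
P7 (42 kg) → truck 4 (remaining 58 kg)
P8 (40 kg) → truck 4 (remaining 18 kg)
P9 (37 kg) → truck 5 (remaining 63 kg)
P10 (33 kg) → truck 5 (remaining 30 kg)
P11 (43 kg) → truck 6 (remaining 57 kg)
P12 (33 kg) → truck 6 (remaining 24 kg)
P13 (43 kg) → truck 7 (remaining 57 kg)

7 trucks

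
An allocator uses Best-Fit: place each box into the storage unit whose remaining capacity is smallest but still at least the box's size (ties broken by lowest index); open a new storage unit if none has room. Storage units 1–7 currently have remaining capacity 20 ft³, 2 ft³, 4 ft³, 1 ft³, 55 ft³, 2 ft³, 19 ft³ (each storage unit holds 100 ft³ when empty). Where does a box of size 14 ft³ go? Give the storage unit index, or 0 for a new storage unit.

Storage units with room: storage unit 1 (20 ft³), storage unit 5 (55 ft³), storage unit 7 (19 ft³).
Tightest fit is storage unit 7 with 19 ft³ free.

7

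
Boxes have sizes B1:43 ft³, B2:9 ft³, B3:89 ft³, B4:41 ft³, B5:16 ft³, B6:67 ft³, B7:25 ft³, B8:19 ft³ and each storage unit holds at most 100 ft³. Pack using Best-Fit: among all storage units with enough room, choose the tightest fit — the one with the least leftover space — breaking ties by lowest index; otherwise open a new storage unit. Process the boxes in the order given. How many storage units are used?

4 storage units

B1 (43 ft³) → storage unit 1 (remaining 57 ft³)
B2 (9 ft³) → storage unit 1 (remaining 48 ft³)
B3 (89 ft³) → storage unit 2 (remaining 11 ft³)
B4 (41 ft³) → storage unit 1 (remaining 7 ft³)
B5 (16 ft³) → storage unit 3 (remaining 84 ft³)
B6 (67 ft³) → storage unit 3 (remaining 17 ft³)
B7 (25 ft³) → storage unit 4 (remaining 75 ft³)
B8 (19 ft³) → storage unit 4 (remaining 56 ft³)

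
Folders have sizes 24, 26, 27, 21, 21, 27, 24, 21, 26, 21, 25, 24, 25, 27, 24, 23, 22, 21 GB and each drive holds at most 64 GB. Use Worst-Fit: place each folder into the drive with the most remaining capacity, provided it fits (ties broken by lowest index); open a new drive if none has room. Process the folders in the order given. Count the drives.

drive 1: place 24 GB, 40 GB left
drive 1: place 26 GB, 14 GB left
drive 2: place 27 GB, 37 GB left
drive 2: place 21 GB, 16 GB left
drive 3: place 21 GB, 43 GB left
drive 3: place 27 GB, 16 GB left
drive 4: place 24 GB, 40 GB left
drive 4: place 21 GB, 19 GB left
drive 5: place 26 GB, 38 GB left
drive 5: place 21 GB, 17 GB left
drive 6: place 25 GB, 39 GB left
drive 6: place 24 GB, 15 GB left
drive 7: place 25 GB, 39 GB left
drive 7: place 27 GB, 12 GB left
drive 8: place 24 GB, 40 GB left
drive 8: place 23 GB, 17 GB left
drive 9: place 22 GB, 42 GB left
drive 9: place 21 GB, 21 GB left
Final drives: [24,26] [27,21] [21,27] [24,21] [26,21] [25,24] [25,27] [24,23] [22,21].

9 drives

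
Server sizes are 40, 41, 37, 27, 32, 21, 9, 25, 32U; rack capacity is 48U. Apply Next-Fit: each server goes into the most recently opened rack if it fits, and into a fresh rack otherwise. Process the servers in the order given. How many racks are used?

rack 1: place 40U, 8U left
rack 2: place 41U, 7U left
rack 3: place 37U, 11U left
rack 4: place 27U, 21U left
rack 5: place 32U, 16U left
rack 6: place 21U, 27U left
rack 6: place 9U, 18U left
rack 7: place 25U, 23U left
rack 8: place 32U, 16U left

8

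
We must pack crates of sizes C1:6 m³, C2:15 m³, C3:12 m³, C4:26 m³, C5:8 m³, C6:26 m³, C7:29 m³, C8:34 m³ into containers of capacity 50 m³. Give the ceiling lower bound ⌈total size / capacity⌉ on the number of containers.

4

Total size = 6 + 15 + 12 + 26 + 8 + 26 + 29 + 34 = 156 m³.
⌈156 / 50⌉ = 4.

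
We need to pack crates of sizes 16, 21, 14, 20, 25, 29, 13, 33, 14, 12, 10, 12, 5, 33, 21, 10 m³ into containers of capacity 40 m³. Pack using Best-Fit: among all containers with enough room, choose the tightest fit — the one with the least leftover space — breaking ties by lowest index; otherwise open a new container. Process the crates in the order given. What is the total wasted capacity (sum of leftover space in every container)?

16 m³ → container 1 (remaining 24 m³)
21 m³ → container 1 (remaining 3 m³)
14 m³ → container 2 (remaining 26 m³)
20 m³ → container 2 (remaining 6 m³)
25 m³ → container 3 (remaining 15 m³)
29 m³ → container 4 (remaining 11 m³)
13 m³ → container 3 (remaining 2 m³)
33 m³ → container 5 (remaining 7 m³)
14 m³ → container 6 (remaining 26 m³)
12 m³ → container 6 (remaining 14 m³)
10 m³ → container 4 (remaining 1 m³)
12 m³ → container 6 (remaining 2 m³)
5 m³ → container 2 (remaining 1 m³)
33 m³ → container 7 (remaining 7 m³)
21 m³ → container 8 (remaining 19 m³)
10 m³ → container 8 (remaining 9 m³)
8 containers × 40 m³ = 320 m³; used 288 m³; unused 32 m³.

32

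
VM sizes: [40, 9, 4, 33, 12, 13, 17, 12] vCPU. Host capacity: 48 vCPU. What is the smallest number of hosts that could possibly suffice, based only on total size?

Total size = 40 + 9 + 4 + 33 + 12 + 13 + 17 + 12 = 140 vCPU.
⌈140 / 48⌉ = 3.

3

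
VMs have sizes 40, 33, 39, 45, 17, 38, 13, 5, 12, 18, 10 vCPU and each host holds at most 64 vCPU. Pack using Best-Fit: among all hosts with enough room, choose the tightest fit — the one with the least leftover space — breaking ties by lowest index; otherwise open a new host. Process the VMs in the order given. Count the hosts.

5

Put 40 vCPU in host 1; 24 vCPU remain.
Put 33 vCPU in host 2; 31 vCPU remain.
Put 39 vCPU in host 3; 25 vCPU remain.
Put 45 vCPU in host 4; 19 vCPU remain.
Put 17 vCPU in host 4; 2 vCPU remain.
Put 38 vCPU in host 5; 26 vCPU remain.
Put 13 vCPU in host 1; 11 vCPU remain.
Put 5 vCPU in host 1; 6 vCPU remain.
Put 12 vCPU in host 3; 13 vCPU remain.
Put 18 vCPU in host 5; 8 vCPU remain.
Put 10 vCPU in host 3; 3 vCPU remain.
Final hosts: [40,13,5] [33] [39,12,10] [45,17] [38,18].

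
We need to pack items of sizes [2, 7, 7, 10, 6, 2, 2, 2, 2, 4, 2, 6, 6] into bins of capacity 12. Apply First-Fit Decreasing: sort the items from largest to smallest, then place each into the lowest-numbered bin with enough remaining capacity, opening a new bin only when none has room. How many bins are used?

5 bins

Sorted descending: 10, 7, 7, 6, 6, 6, 4, 2, 2, 2, 2, 2, 2.
10 → bin 1 (remaining 2)
7 → bin 2 (remaining 5)
7 → bin 3 (remaining 5)
6 → bin 4 (remaining 6)
6 → bin 4 (remaining 0)
6 → bin 5 (remaining 6)
4 → bin 2 (remaining 1)
2 → bin 1 (remaining 0)
2 → bin 3 (remaining 3)
2 → bin 3 (remaining 1)
2 → bin 5 (remaining 4)
2 → bin 5 (remaining 2)
2 → bin 5 (remaining 0)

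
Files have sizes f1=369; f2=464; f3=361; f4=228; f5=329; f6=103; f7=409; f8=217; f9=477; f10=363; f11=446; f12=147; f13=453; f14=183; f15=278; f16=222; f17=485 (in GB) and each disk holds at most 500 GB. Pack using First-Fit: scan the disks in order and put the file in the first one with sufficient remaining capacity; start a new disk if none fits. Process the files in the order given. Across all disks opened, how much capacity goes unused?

disk 1: place f1 (369 GB), 131 GB left
disk 2: place f2 (464 GB), 36 GB left
disk 3: place f3 (361 GB), 139 GB left
disk 4: place f4 (228 GB), 272 GB left
disk 5: place f5 (329 GB), 171 GB left
disk 1: place f6 (103 GB), 28 GB left
disk 6: place f7 (409 GB), 91 GB left
disk 4: place f8 (217 GB), 55 GB left
disk 7: place f9 (477 GB), 23 GB left
disk 8: place f10 (363 GB), 137 GB left
disk 9: place f11 (446 GB), 54 GB left
disk 5: place f12 (147 GB), 24 GB left
disk 10: place f13 (453 GB), 47 GB left
disk 11: place f14 (183 GB), 317 GB left
disk 11: place f15 (278 GB), 39 GB left
disk 12: place f16 (222 GB), 278 GB left
disk 13: place f17 (485 GB), 15 GB left
13 disks × 500 GB = 6500 GB; used 5534 GB; unused 966 GB.

966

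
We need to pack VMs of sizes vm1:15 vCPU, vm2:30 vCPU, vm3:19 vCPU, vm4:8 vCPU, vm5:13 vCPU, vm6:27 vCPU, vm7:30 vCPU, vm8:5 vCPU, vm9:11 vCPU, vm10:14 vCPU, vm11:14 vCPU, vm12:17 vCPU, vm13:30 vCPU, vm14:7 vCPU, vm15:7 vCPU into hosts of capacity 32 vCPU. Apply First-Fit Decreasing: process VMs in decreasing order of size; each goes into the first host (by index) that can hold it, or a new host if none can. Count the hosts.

9

Sorted descending: 30, 30, 30, 27, 19, 17, 15, 14, 14, 13, 11, 8, 7, 7, 5.
Put 30 vCPU in host 1; 2 vCPU remain.
Put 30 vCPU in host 2; 2 vCPU remain.
Put 30 vCPU in host 3; 2 vCPU remain.
Put 27 vCPU in host 4; 5 vCPU remain.
Put 19 vCPU in host 5; 13 vCPU remain.
Put 17 vCPU in host 6; 15 vCPU remain.
Put 15 vCPU in host 6; 0 vCPU remain.
Put 14 vCPU in host 7; 18 vCPU remain.
Put 14 vCPU in host 7; 4 vCPU remain.
Put 13 vCPU in host 5; 0 vCPU remain.
Put 11 vCPU in host 8; 21 vCPU remain.
Put 8 vCPU in host 8; 13 vCPU remain.
Put 7 vCPU in host 8; 6 vCPU remain.
Put 7 vCPU in host 9; 25 vCPU remain.
Put 5 vCPU in host 4; 0 vCPU remain.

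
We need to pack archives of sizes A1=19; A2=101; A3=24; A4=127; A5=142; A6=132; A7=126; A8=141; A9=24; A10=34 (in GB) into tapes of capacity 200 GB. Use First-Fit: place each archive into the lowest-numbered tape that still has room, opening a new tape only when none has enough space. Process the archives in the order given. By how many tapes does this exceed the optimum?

0

First-Fit: [19,101,24,24] [127,34] [142] [132] [126] [141] → 6 tapes.
6 archives exceed 100 GB (half the capacity), and no two of those can share a tape, so at least 6 tapes are needed.
So 6 is already optimal.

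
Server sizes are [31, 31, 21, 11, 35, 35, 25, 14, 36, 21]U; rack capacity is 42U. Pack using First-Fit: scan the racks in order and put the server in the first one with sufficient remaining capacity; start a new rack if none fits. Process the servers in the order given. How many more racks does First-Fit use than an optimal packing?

1

First-Fit: [31,11] [31] [21,14] [35] [35] [25] [36] [21] → 8 racks.
Total size 260U; any packing needs at least ⌈260/42⌉ = 7 racks.
An optimal packing achieves that bound: [36] [35] [35] [31,11] [31] [25,14] [21,21] → 7 racks.
Excess: 8 − 7 = 1.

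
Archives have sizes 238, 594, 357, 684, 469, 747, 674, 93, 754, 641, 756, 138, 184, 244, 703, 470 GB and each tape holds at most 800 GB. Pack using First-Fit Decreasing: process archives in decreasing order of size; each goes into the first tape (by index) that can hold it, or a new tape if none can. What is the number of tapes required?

11

Sorted descending: 756, 754, 747, 703, 684, 674, 641, 594, 470, 469, 357, 244, 238, 184, 138, 93.
tape 1: place 756 GB, 44 GB left
tape 2: place 754 GB, 46 GB left
tape 3: place 747 GB, 53 GB left
tape 4: place 703 GB, 97 GB left
tape 5: place 684 GB, 116 GB left
tape 6: place 674 GB, 126 GB left
tape 7: place 641 GB, 159 GB left
tape 8: place 594 GB, 206 GB left
tape 9: place 470 GB, 330 GB left
tape 10: place 469 GB, 331 GB left
tape 11: place 357 GB, 443 GB left
tape 9: place 244 GB, 86 GB left
tape 10: place 238 GB, 93 GB left
tape 8: place 184 GB, 22 GB left
tape 7: place 138 GB, 21 GB left
tape 4: place 93 GB, 4 GB left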